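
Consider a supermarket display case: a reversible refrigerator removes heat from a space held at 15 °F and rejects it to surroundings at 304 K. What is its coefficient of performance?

T_C = 15 °F → (15 − 32) × 5/9 = -9.44 °C = 263.71 K.
Carnot COP: COP_R = T_C/(T_H − T_C) = 263.71/(304.00 − 263.71) = 6.54.

COP_R ≈ 6.54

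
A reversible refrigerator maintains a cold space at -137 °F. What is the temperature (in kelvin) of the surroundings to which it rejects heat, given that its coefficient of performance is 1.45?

T_H ≈ 302.9 K

T_C = -137 °F → (-137 − 32) × 5/9 = -93.89 °C = 179.26 K.
COP_R = T_C/(T_H − T_C) ⇒ T_H = T_C·(1 + 1/COP_R) = 179.26 × (1 + 1/1.45) = 302.9 K.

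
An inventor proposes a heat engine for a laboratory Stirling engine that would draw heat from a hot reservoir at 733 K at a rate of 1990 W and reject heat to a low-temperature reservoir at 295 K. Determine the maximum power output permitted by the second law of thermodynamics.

Ẇ_max ≈ 1189 W

No engine can exceed the Carnot limit: η_max = 1 − T_C/T_H = 1 − 295.00/733.00 = 0.5975.
W_max = η_max · Q_H = 0.5975 × 1990 = 1189 W.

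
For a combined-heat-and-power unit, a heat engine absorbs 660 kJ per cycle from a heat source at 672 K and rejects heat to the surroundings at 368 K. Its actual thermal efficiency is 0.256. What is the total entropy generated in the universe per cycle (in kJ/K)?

W = η·Q_H = 0.256 × 660 = 169.0 kJ, so Q_C = Q_H − W = 491.0 kJ.
The hot reservoir loses entropy Q_H/T_H = 660/672.00 = 0.9821 kJ/K; the cold reservoir gains Q_C/T_C = 491.0/368.00 = 1.334 kJ/K.
ΔS_univ = −Q_H/T_H + Q_C/T_C = 0.352 kJ/K (> 0, since η = 0.256 < η_Carnot = 0.452).

ΔS_univ ≈ 0.352 kJ/K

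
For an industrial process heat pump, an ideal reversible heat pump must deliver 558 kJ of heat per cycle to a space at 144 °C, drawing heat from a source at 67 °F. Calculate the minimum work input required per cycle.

T_H = 144 °C → 144 + 273.15 = 417.15 K.
T_C = 67 °F → (67 − 32) × 5/9 = 19.44 °C = 292.59 K.
Reversible heating COP: COP_HP = T_H/(T_H − T_C) = 417.15/124.56 = 3.3491.
W = Q_H/COP_HP = 558/3.3491 = 167 kJ.

W_in ≈ 167 kJ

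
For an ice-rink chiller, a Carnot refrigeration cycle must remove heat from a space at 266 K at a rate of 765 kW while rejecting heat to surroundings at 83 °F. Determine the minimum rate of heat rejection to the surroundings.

T_H = 83 °F → (83 − 32) × 5/9 = 28.33 °C = 301.48 K.
For a reversible cycle Q_H/Q_C = T_H/T_C, so Q_H = Q_C·T_H/T_C = 765 × 301.48/266.00 = 867 kW.

Q̇_H ≈ 867 kW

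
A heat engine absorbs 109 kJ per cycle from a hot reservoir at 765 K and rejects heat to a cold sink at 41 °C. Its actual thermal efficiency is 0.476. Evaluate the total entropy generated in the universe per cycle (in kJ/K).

T_C = 41 °C → 41 + 273.15 = 314.15 K.
W = η·Q_H = 0.476 × 109 = 51.88 kJ, so Q_C = Q_H − W = 57.12 kJ.
Entropy balance on the reservoirs: −Q_H/T_H = -0.1425 kJ/K, +Q_C/T_C = 0.1818 kJ/K.
ΔS_univ = −Q_H/T_H + Q_C/T_C = 0.0393 kJ/K (> 0, since η = 0.476 < η_Carnot = 0.589).

ΔS_univ ≈ 0.0393 kJ/K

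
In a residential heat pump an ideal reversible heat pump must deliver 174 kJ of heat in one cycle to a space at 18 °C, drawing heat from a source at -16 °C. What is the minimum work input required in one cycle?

W_in ≈ 20.3 kJ

T_H = 18 °C → 18 + 273.15 = 291.15 K.
T_C = -16 °C → -16 + 273.15 = 257.15 K.
For a reversible heat pump, COP_HP = T_H/(T_H − T_C) = 291.15/34.00 = 8.5632.
W = Q_H/COP_HP = 174/8.5632 = 20.3 kJ.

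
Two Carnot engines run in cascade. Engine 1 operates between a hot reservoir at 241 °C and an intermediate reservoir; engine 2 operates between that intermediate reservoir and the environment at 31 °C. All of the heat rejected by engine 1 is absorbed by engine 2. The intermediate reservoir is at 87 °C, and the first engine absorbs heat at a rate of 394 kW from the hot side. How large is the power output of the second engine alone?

Ẇ₂ ≈ 42.9 kW

T_H = 241 °C → 241 + 273.15 = 514.15 K.
T_C = 31 °C → 31 + 273.15 = 304.15 K.
T_m = 87 °C → 87 + 273.15 = 360.15 K.
Heat entering the second stage: Q_m = Q_H·(T_m/T_H) = 394 × 360.15/514.15 = 276 kW.
Second-stage efficiency η₂ = 1 − T_C/T_m = 1 − 304.15/360.15 = 0.1555, so W₂ = η₂·Q_m = 42.9 kW.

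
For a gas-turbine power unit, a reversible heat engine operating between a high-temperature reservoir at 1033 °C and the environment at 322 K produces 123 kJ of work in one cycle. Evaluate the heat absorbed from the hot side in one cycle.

T_H = 1033 °C → 1033 + 273.15 = 1306.15 K.
For a reversible engine, η = 1 − T_C/T_H = 1 − 322.00/1306.15 = 0.7535.
Q_H = W/η = 123/0.7535 = 163 kJ.

Q_H ≈ 163 kJ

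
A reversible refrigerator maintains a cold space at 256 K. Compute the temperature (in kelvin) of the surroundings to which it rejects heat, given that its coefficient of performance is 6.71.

COP_R = T_C/(T_H − T_C) ⇒ T_H = T_C·(1 + 1/COP_R) = 256.00 × (1 + 1/6.71) = 294 K.

T_H ≈ 294 K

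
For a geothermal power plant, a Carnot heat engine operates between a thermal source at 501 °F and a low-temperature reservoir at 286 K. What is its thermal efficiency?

η ≈ 0.464

T_H = 501 °F → (501 − 32) × 5/9 = 260.56 °C = 533.71 K.
The Carnot efficiency is η = 1 − T_C/T_H = 1 − 286.00/533.71 = 0.464.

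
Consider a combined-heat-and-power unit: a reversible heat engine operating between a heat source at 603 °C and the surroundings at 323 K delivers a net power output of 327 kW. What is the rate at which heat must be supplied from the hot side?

T_H = 603 °C → 603 + 273.15 = 876.15 K.
The Carnot efficiency is η = 1 − T_C/T_H = 1 − 323.00/876.15 = 0.6313.
Q_H = W/η = 327/0.6313 = 518 kW.

Q̇_H ≈ 518 kW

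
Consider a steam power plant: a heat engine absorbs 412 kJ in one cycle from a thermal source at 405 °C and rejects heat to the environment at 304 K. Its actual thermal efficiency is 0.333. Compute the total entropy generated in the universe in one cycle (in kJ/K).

T_H = 405 °C → 405 + 273.15 = 678.15 K.
W = η·Q_H = 0.333 × 412 = 137.2 kJ, so Q_C = Q_H − W = 274.8 kJ.
The hot reservoir loses entropy Q_H/T_H = 412/678.15 = 0.6075 kJ/K; the cold reservoir gains Q_C/T_C = 274.8/304.00 = 0.9040 kJ/K.
ΔS_univ = −Q_H/T_H + Q_C/T_C = 0.296 kJ/K (> 0, since η = 0.333 < η_Carnot = 0.552).

ΔS_univ ≈ 0.296 kJ/K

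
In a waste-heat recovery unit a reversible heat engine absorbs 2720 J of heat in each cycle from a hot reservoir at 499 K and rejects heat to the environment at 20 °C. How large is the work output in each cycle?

T_C = 20 °C → 20 + 273.15 = 293.15 K.
η_rev = 1 − T_C/T_H = 1 − 293.15/499.00 = 0.4125.
W = η·Q_H = 0.4125 × 2720 = 1120 J.

W ≈ 1120 J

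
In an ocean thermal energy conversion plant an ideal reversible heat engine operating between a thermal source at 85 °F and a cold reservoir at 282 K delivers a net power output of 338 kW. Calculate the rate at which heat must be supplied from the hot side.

Q̇_H ≈ 4970 kW

T_H = 85 °F → (85 − 32) × 5/9 = 29.44 °C = 302.59 K.
η_rev = 1 − T_C/T_H = 1 − 282.00/302.59 = 0.0681.
Q_H = W/η = 338/0.0681 = 4970 kW.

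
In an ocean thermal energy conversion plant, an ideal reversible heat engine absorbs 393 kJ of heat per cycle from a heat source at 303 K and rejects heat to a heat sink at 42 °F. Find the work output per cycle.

W ≈ 31.5 kJ

T_C = 42 °F → (42 − 32) × 5/9 = 5.56 °C = 278.71 K.
For a reversible engine, η = 1 − T_C/T_H = 1 − 278.71/303.00 = 0.0802.
W = η·Q_H = 0.0802 × 393 = 31.5 kJ.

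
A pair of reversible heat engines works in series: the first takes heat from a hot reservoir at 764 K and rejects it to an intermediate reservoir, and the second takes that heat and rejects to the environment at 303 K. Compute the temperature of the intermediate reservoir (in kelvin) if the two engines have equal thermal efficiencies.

Equal efficiencies require 1 − T_m/T_H = 1 − T_C/T_m, i.e. T_m/T_H = T_C/T_m, so T_m = √(T_H·T_C) = √(764.00 × 303.00) = 481 K.

T_m ≈ 481 K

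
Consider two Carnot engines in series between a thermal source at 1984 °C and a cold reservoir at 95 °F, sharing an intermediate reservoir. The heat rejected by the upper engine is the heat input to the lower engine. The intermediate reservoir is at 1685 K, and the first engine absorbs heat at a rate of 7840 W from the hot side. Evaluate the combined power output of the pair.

T_H = 1984 °C → 1984 + 273.15 = 2257.15 K.
T_C = 95 °F → (95 − 32) × 5/9 = 35.00 °C = 308.15 K.
Two reversible stages in series are equivalent to a single Carnot engine between T_H and T_C, so η_total = 1 − T_C/T_H = 1 − 308.15/2257.15 = 0.8635.
W_total = η_total · Q_H = 0.8635 × 7840 = 6770 W.

Ẇ_total ≈ 6770 W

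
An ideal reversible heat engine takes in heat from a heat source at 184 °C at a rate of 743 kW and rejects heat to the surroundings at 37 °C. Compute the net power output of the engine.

Ẇ ≈ 239 kW

T_H = 184 °C → 184 + 273.15 = 457.15 K.
T_C = 37 °C → 37 + 273.15 = 310.15 K.
Since the cycle is reversible, η = 1 − T_C/T_H = 1 − 310.15/457.15 = 0.3216.
W = η·Q_H = 0.3216 × 743 = 239 kW.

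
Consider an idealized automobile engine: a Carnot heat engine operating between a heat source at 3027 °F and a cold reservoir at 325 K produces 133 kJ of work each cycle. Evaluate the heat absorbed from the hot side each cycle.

T_H = 3027 °F → (3027 − 32) × 5/9 = 1663.89 °C = 1937.04 K.
Since the cycle is reversible, η = 1 − T_C/T_H = 1 − 325.00/1937.04 = 0.8322.
Q_H = W/η = 133/0.8322 = 160 kJ.

Q_H ≈ 160 kJ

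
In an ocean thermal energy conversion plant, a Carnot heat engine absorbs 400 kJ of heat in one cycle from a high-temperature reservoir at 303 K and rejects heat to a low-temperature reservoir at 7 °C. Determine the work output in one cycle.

W ≈ 30.2 kJ

T_C = 7 °C → 7 + 273.15 = 280.15 K.
The Carnot efficiency is η = 1 − T_C/T_H = 1 − 280.15/303.00 = 0.0754.
W = η·Q_H = 0.0754 × 400 = 30.2 kJ.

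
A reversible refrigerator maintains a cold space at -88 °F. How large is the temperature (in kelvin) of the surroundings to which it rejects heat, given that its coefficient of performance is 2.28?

T_H ≈ 297.0 K

T_C = -88 °F → (-88 − 32) × 5/9 = -66.67 °C = 206.48 K.
COP_R = T_C/(T_H − T_C) ⇒ T_H = T_C·(1 + 1/COP_R) = 206.48 × (1 + 1/2.28) = 297.0 K.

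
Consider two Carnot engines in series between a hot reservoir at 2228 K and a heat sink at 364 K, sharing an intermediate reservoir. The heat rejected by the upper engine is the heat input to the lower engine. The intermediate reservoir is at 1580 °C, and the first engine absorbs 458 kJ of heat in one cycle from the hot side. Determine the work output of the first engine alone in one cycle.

T_m = 1580 °C → 1580 + 273.15 = 1853.15 K.
First-stage efficiency η₁ = 1 − T_m/T_H = 1 − 1853.15/2228.00 = 0.1682.
W₁ = η₁·Q_H = 0.1682 × 458 = 77.06 kJ.

W₁ ≈ 77.06 kJ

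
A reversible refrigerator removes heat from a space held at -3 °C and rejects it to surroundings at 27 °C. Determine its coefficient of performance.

COP_R ≈ 9.00

T_H = 27 °C → 27 + 273.15 = 300.15 K.
T_C = -3 °C → -3 + 273.15 = 270.15 K.
For a reversible refrigerator, COP_R = T_C/(T_H − T_C) = 270.15/(300.15 − 270.15) = 9.00.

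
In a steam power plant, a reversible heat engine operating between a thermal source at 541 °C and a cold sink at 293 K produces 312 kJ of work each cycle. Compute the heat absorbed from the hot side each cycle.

T_H = 541 °C → 541 + 273.15 = 814.15 K.
Since the cycle is reversible, η = 1 − T_C/T_H = 1 − 293.00/814.15 = 0.6401.
Q_H = W/η = 312/0.6401 = 487.4 kJ.

Q_H ≈ 487.4 kJ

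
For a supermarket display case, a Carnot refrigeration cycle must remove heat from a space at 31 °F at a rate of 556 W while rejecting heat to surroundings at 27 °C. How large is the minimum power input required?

T_H = 27 °C → 27 + 273.15 = 300.15 K.
T_C = 31 °F → (31 − 32) × 5/9 = -0.56 °C = 272.59 K.
Carnot COP: COP_R = T_C/(T_H − T_C) = 272.59/27.56 = 9.8925.
W = Q_C/COP_R = 556/9.8925 = 56.2 W.

Ẇ_in ≈ 56.2 W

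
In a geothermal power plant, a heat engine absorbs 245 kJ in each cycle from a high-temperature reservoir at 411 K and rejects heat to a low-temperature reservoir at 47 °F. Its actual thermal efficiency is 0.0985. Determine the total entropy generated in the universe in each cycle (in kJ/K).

T_C = 47 °F → (47 − 32) × 5/9 = 8.33 °C = 281.48 K.
W = η·Q_H = 0.0985 × 245 = 24.13 kJ, so Q_C = Q_H − W = 220.9 kJ.
Reservoir entropy changes: ΔS_H = −Q_H/T_H = −245/411.00 = -0.5961 kJ/K and ΔS_C = +Q_C/T_C = 220.9/281.48 = 0.7847 kJ/K.
ΔS_univ = −Q_H/T_H + Q_C/T_C = 0.189 kJ/K (> 0, since η = 0.0985 < η_Carnot = 0.315).

ΔS_univ ≈ 0.189 kJ/K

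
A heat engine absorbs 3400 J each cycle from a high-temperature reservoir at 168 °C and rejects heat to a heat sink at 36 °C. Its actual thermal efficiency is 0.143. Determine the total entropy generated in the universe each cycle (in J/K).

T_H = 168 °C → 168 + 273.15 = 441.15 K.
T_C = 36 °C → 36 + 273.15 = 309.15 K.
W = η·Q_H = 0.143 × 3400 = 486.2 J, so Q_C = Q_H − W = 2914 J.
Reservoir entropy changes: ΔS_H = −Q_H/T_H = −3400/441.15 = -7.707 J/K and ΔS_C = +Q_C/T_C = 2914/309.15 = 9.425 J/K.
ΔS_univ = −Q_H/T_H + Q_C/T_C = 1.718 J/K (> 0, since η = 0.143 < η_Carnot = 0.299).

ΔS_univ ≈ 1.718 J/K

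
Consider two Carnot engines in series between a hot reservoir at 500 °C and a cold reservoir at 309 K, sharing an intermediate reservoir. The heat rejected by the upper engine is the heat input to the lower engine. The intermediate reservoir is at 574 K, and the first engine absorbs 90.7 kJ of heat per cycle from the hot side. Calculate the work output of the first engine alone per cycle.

T_H = 500 °C → 500 + 273.15 = 773.15 K.
First-stage efficiency η₁ = 1 − T_m/T_H = 1 − 574.00/773.15 = 0.2576.
W₁ = η₁·Q_H = 0.2576 × 90.7 = 23.36 kJ.

W₁ ≈ 23.36 kJ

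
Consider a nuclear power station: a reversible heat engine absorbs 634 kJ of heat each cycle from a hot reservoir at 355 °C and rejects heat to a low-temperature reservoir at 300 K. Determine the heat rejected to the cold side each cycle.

T_H = 355 °C → 355 + 273.15 = 628.15 K.
The Carnot efficiency is η = 1 − T_C/T_H = 1 − 300.00/628.15 = 0.5224.
For a reversible cycle Q_C/Q_H = T_C/T_H, so Q_C = 634 × 300.00/628.15 = 303 kJ.

Q_C ≈ 303 kJ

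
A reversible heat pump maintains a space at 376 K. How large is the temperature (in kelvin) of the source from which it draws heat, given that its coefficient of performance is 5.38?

COP_HP = T_H/(T_H − T_C) ⇒ T_C = T_H·(COP_HP − 1)/COP_HP = 376.00 × (5.38 − 1)/5.38 = 306.1 K.

T_C ≈ 306.1 K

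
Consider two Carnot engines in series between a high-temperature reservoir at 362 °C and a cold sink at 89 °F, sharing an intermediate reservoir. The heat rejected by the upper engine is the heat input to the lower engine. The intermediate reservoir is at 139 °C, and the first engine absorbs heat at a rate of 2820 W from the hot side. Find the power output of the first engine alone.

T_H = 362 °C → 362 + 273.15 = 635.15 K.
T_C = 89 °F → (89 − 32) × 5/9 = 31.67 °C = 304.82 K.
T_m = 139 °C → 139 + 273.15 = 412.15 K.
First-stage efficiency η₁ = 1 − T_m/T_H = 1 − 412.15/635.15 = 0.3511.
W₁ = η₁·Q_H = 0.3511 × 2820 = 990 W.

Ẇ₁ ≈ 990 W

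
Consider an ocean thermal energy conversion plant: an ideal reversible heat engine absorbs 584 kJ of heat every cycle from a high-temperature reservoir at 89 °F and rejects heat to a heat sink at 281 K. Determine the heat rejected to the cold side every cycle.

T_H = 89 °F → (89 − 32) × 5/9 = 31.67 °C = 304.82 K.
Carnot efficiency: η = 1 − T_C/T_H = 1 − 281.00/304.82 = 0.0781.
For a reversible cycle Q_C/Q_H = T_C/T_H, so Q_C = 584 × 281.00/304.82 = 538.4 kJ.

Q_C ≈ 538.4 kJ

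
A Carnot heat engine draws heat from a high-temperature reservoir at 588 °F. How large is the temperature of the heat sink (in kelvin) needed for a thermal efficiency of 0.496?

T_C ≈ 293.3 K

T_H = 588 °F → (588 − 32) × 5/9 = 308.89 °C = 582.04 K.
From η = 1 − T_C/T_H, T_C = T_H·(1 − η) = 582.04 × (1 − 0.496) = 293.3 K.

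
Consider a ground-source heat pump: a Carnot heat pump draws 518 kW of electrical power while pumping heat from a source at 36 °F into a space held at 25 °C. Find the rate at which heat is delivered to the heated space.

T_H = 25 °C → 25 + 273.15 = 298.15 K.
T_C = 36 °F → (36 − 32) × 5/9 = 2.22 °C = 275.37 K.
COP_HP = T_H/(T_H − T_C) = 298.15/22.78 = 13.0895.
Q_H = COP_HP · W = 13.0895 × 518 = 6780 kW.

Q̇_H ≈ 6780 kW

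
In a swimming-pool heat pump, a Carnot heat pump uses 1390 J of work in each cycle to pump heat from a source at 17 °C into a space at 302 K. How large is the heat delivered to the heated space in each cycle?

Q_H ≈ 35400 J

T_C = 17 °C → 17 + 273.15 = 290.15 K.
The Carnot heat-pump COP is COP_HP = T_H/(T_H − T_C) = 302.00/11.85 = 25.4852.
Q_H = COP_HP · W = 25.4852 × 1390 = 35400 J.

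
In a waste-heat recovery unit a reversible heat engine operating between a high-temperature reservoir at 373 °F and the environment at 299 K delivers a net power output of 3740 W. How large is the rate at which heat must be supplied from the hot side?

T_H = 373 °F → (373 − 32) × 5/9 = 189.44 °C = 462.59 K.
η_rev = 1 − T_C/T_H = 1 − 299.00/462.59 = 0.3536.
Q_H = W/η = 3740/0.3536 = 10580 W.

Q̇_H ≈ 10580 W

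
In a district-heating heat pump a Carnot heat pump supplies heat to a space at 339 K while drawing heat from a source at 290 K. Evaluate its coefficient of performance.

COP_HP ≈ 6.92

For a reversible heat pump, COP_HP = T_H/(T_H − T_C) = 339.00/(339.00 − 290.00) = 6.92.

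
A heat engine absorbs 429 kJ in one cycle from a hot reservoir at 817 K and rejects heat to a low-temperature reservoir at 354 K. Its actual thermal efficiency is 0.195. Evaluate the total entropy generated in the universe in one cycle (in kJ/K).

ΔS_univ ≈ 0.450 kJ/K

W = η·Q_H = 0.195 × 429 = 83.66 kJ, so Q_C = Q_H − W = 345.3 kJ.
The hot reservoir loses entropy Q_H/T_H = 429/817.00 = 0.5251 kJ/K; the cold reservoir gains Q_C/T_C = 345.3/354.00 = 0.9756 kJ/K.
ΔS_univ = −Q_H/T_H + Q_C/T_C = 0.450 kJ/K (> 0, since η = 0.195 < η_Carnot = 0.567).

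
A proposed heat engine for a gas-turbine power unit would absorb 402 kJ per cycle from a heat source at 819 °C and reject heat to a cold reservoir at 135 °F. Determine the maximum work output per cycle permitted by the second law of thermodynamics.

T_H = 819 °C → 819 + 273.15 = 1092.15 K.
T_C = 135 °F → (135 − 32) × 5/9 = 57.22 °C = 330.37 K.
No engine can exceed the Carnot limit: η_max = 1 − T_C/T_H = 1 − 330.37/1092.15 = 0.6975.
W_max = η_max · Q_H = 0.6975 × 402 = 280 kJ.

W_max ≈ 280 kJ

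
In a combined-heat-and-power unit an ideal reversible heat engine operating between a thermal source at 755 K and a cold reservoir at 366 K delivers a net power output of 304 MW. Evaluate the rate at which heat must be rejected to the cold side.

Q̇_C ≈ 286 MW

For a reversible engine, η = 1 − T_C/T_H = 1 − 366.00/755.00 = 0.5152.
Since Q_C/Q_H = T_C/T_H and Q_H = W/η, Q_C = W·T_C/(T_H − T_C) = 304 × 366.00/389.00 = 286 MW.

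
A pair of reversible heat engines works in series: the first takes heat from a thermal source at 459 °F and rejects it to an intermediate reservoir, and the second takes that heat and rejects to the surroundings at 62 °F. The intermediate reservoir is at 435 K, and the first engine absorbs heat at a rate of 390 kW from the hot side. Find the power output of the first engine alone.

Ẇ₁ ≈ 57.60 kW

T_H = 459 °F → (459 − 32) × 5/9 = 237.22 °C = 510.37 K.
T_C = 62 °F → (62 − 32) × 5/9 = 16.67 °C = 289.82 K.
First-stage efficiency η₁ = 1 − T_m/T_H = 1 − 435.00/510.37 = 0.1477.
W₁ = η₁·Q_H = 0.1477 × 390 = 57.60 kW.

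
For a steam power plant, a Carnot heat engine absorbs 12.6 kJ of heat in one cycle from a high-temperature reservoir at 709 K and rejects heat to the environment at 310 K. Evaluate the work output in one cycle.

Since the cycle is reversible, η = 1 − T_C/T_H = 1 − 310.00/709.00 = 0.5628.
W = η·Q_H = 0.5628 × 12.6 = 7.09 kJ.

W ≈ 7.09 kJ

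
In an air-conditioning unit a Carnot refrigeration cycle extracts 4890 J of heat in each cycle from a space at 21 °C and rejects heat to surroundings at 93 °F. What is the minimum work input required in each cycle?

T_H = 93 °F → (93 − 32) × 5/9 = 33.89 °C = 307.04 K.
T_C = 21 °C → 21 + 273.15 = 294.15 K.
For a reversible refrigerator, COP_R = T_C/(T_H − T_C) = 294.15/12.89 = 22.8220.
W = Q_C/COP_R = 4890/22.8220 = 214 J.

W_in ≈ 214 J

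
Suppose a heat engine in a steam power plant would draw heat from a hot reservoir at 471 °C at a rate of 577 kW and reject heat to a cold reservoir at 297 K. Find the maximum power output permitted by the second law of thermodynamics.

Ẇ_max ≈ 346.7 kW

T_H = 471 °C → 471 + 273.15 = 744.15 K.
The second-law ceiling is the Carnot efficiency, η_max = 1 − T_C/T_H = 1 − 297.00/744.15 = 0.6009.
W_max = η_max · Q_H = 0.6009 × 577 = 346.7 kW.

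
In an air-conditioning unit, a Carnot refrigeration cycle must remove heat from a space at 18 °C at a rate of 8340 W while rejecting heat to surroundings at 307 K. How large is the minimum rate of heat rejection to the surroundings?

Q̇_H ≈ 8790 W

T_C = 18 °C → 18 + 273.15 = 291.15 K.
For a reversible cycle Q_H/Q_C = T_H/T_C, so Q_H = Q_C·T_H/T_C = 8340 × 307.00/291.15 = 8790 W.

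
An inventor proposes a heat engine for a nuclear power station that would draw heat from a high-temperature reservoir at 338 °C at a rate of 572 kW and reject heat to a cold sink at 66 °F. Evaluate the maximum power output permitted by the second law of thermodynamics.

Ẇ_max ≈ 298.7 kW

T_H = 338 °C → 338 + 273.15 = 611.15 K.
T_C = 66 °F → (66 − 32) × 5/9 = 18.89 °C = 292.04 K.
By the Carnot theorem, η_max = 1 − T_C/T_H = 1 − 292.04/611.15 = 0.5221.
W_max = η_max · Q_H = 0.5221 × 572 = 298.7 kW.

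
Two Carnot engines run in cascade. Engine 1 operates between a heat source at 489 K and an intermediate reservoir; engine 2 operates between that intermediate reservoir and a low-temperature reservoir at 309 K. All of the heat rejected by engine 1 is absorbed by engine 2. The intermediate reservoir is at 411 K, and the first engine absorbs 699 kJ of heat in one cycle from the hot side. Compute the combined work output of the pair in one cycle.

W_total ≈ 257.3 kJ

Two reversible stages in series are equivalent to a single Carnot engine between T_H and T_C, so η_total = 1 − T_C/T_H = 1 − 309.00/489.00 = 0.3681.
W_total = η_total · Q_H = 0.3681 × 699 = 257.3 kJ.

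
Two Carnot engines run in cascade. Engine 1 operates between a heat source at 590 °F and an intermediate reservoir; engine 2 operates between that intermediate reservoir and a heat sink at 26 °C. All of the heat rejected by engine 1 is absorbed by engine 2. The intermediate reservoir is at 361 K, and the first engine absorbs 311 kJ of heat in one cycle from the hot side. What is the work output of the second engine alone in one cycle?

W₂ ≈ 33.0 kJ

T_H = 590 °F → (590 − 32) × 5/9 = 310.00 °C = 583.15 K.
T_C = 26 °C → 26 + 273.15 = 299.15 K.
Heat entering the second stage: Q_m = Q_H·(T_m/T_H) = 311 × 361.00/583.15 = 193 kJ.
Second-stage efficiency η₂ = 1 − T_C/T_m = 1 − 299.15/361.00 = 0.1713, so W₂ = η₂·Q_m = 33.0 kJ.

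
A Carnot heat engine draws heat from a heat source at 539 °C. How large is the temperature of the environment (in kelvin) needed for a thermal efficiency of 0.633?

T_H = 539 °C → 539 + 273.15 = 812.15 K.
From η = 1 − T_C/T_H, T_C = T_H·(1 − η) = 812.15 × (1 − 0.633) = 298 K.

T_C ≈ 298 K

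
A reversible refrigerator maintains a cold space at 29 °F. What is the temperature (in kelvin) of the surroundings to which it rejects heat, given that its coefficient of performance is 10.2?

T_C = 29 °F → (29 − 32) × 5/9 = -1.67 °C = 271.48 K.
COP_R = T_C/(T_H − T_C) ⇒ T_H = T_C·(1 + 1/COP_R) = 271.48 × (1 + 1/10.2) = 298.1 K.

T_H ≈ 298.1 K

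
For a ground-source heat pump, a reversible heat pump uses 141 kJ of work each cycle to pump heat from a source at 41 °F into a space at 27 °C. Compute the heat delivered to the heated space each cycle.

T_H = 27 °C → 27 + 273.15 = 300.15 K.
T_C = 41 °F → (41 − 32) × 5/9 = 5.00 °C = 278.15 K.
Reversible heating COP: COP_HP = T_H/(T_H − T_C) = 300.15/22.00 = 13.6432.
Q_H = COP_HP · W = 13.6432 × 141 = 1920 kJ.

Q_H ≈ 1920 kJ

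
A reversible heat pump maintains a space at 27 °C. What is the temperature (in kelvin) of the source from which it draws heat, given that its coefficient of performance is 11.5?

T_C ≈ 274 K

T_H = 27 °C → 27 + 273.15 = 300.15 K.
COP_HP = T_H/(T_H − T_C) ⇒ T_C = T_H·(COP_HP − 1)/COP_HP = 300.15 × (11.5 − 1)/11.5 = 274 K.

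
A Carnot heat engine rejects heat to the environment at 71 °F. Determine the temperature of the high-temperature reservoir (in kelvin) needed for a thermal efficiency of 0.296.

T_C = 71 °F → (71 − 32) × 5/9 = 21.67 °C = 294.82 K.
From η = 1 − T_C/T_H, solving for T_H gives T_H = T_C/(1 − η) = 294.82/(1 − 0.296) = 418.8 K.

T_H ≈ 418.8 K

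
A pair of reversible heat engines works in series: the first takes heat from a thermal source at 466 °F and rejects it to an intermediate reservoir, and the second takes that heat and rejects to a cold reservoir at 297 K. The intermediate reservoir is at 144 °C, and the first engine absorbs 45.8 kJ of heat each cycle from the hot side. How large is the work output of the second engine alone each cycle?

T_H = 466 °F → (466 − 32) × 5/9 = 241.11 °C = 514.26 K.
T_m = 144 °C → 144 + 273.15 = 417.15 K.
Heat entering the second stage: Q_m = Q_H·(T_m/T_H) = 45.8 × 417.15/514.26 = 37.2 kJ.
Second-stage efficiency η₂ = 1 − T_C/T_m = 1 − 297.00/417.15 = 0.2880, so W₂ = η₂·Q_m = 10.7 kJ.

W₂ ≈ 10.7 kJ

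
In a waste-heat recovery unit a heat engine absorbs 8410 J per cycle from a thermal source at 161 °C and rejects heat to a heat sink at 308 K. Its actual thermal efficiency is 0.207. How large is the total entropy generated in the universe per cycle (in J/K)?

T_H = 161 °C → 161 + 273.15 = 434.15 K.
W = η·Q_H = 0.207 × 8410 = 1741 J, so Q_C = Q_H − W = 6669 J.
The hot reservoir loses entropy Q_H/T_H = 8410/434.15 = 19.37 J/K; the cold reservoir gains Q_C/T_C = 6669/308.00 = 21.65 J/K.
ΔS_univ = −Q_H/T_H + Q_C/T_C = 2.28 J/K (> 0, since η = 0.207 < η_Carnot = 0.291).

ΔS_univ ≈ 2.28 J/K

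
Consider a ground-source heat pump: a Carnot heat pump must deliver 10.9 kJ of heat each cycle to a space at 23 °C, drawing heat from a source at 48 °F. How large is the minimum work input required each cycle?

T_H = 23 °C → 23 + 273.15 = 296.15 K.
T_C = 48 °F → (48 − 32) × 5/9 = 8.89 °C = 282.04 K.
For a reversible heat pump, COP_HP = T_H/(T_H − T_C) = 296.15/14.11 = 20.9870.
W = Q_H/COP_HP = 10.9/20.9870 = 0.519 kJ.

W_in ≈ 0.519 kJ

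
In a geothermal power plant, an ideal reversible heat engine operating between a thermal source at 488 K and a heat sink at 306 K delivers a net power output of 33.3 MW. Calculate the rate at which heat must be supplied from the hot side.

Since the cycle is reversible, η = 1 − T_C/T_H = 1 − 306.00/488.00 = 0.3730.
Q_H = W/η = 33.3/0.3730 = 89.3 MW.

Q̇_H ≈ 89.3 MW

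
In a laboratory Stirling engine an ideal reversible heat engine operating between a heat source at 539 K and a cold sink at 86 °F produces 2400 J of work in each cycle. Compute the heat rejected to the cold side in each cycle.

T_C = 86 °F → (86 − 32) × 5/9 = 30.00 °C = 303.15 K.
For a reversible engine, η = 1 − T_C/T_H = 1 − 303.15/539.00 = 0.4376.
Since Q_C/Q_H = T_C/T_H and Q_H = W/η, Q_C = W·T_C/(T_H − T_C) = 2400 × 303.15/235.85 = 3080 J.

Q_C ≈ 3080 J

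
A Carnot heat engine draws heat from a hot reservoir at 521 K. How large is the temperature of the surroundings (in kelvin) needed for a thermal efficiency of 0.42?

T_C ≈ 302 K

From η = 1 − T_C/T_H, T_C = T_H·(1 − η) = 521.00 × (1 − 0.42) = 302 K.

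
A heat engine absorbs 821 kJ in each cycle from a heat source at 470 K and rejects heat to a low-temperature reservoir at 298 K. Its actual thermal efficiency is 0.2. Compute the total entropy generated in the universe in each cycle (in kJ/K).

W = η·Q_H = 0.2 × 821 = 164.2 kJ, so Q_C = Q_H − W = 656.8 kJ.
Reservoir entropy changes: ΔS_H = −Q_H/T_H = −821/470.00 = -1.747 kJ/K and ΔS_C = +Q_C/T_C = 656.8/298.00 = 2.204 kJ/K.
ΔS_univ = −Q_H/T_H + Q_C/T_C = 0.457 kJ/K (> 0, since η = 0.2 < η_Carnot = 0.366).

ΔS_univ ≈ 0.457 kJ/K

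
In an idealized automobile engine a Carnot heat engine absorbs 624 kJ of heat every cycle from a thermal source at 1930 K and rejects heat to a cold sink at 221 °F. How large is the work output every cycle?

W ≈ 502 kJ

T_C = 221 °F → (221 − 32) × 5/9 = 105.00 °C = 378.15 K.
Since the cycle is reversible, η = 1 − T_C/T_H = 1 − 378.15/1930.00 = 0.8041.
W = η·Q_H = 0.8041 × 624 = 502 kJ.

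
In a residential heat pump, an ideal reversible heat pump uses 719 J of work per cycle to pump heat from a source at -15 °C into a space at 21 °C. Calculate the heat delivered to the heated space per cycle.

T_H = 21 °C → 21 + 273.15 = 294.15 K.
T_C = -15 °C → -15 + 273.15 = 258.15 K.
For a reversible heat pump, COP_HP = T_H/(T_H − T_C) = 294.15/36.00 = 8.1708.
Q_H = COP_HP · W = 8.1708 × 719 = 5870 J.

Q_H ≈ 5870 J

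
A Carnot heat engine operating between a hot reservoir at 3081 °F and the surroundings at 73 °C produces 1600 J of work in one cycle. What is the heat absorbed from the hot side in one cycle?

Q_H ≈ 1942 J

T_H = 3081 °F → (3081 − 32) × 5/9 = 1693.89 °C = 1967.04 K.
T_C = 73 °C → 73 + 273.15 = 346.15 K.
η_rev = 1 − T_C/T_H = 1 − 346.15/1967.04 = 0.8240.
Q_H = W/η = 1600/0.8240 = 1942 J.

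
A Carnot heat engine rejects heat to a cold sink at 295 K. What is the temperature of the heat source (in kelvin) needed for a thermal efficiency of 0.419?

T_H ≈ 508 K

From η = 1 − T_C/T_H, solving for T_H gives T_H = T_C/(1 − η) = 295.00/(1 − 0.419) = 508 K.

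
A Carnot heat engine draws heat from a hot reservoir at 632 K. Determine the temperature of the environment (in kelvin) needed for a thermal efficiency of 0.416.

T_C ≈ 369 K

From η = 1 − T_C/T_H, T_C = T_H·(1 − η) = 632.00 × (1 − 0.416) = 369 K.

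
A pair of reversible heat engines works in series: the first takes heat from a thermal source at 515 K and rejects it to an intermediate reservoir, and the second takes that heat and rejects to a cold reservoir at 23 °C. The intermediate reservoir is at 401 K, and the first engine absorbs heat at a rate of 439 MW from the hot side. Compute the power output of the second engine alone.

Ẇ₂ ≈ 89.4 MW

T_C = 23 °C → 23 + 273.15 = 296.15 K.
Heat entering the second stage: Q_m = Q_H·(T_m/T_H) = 439 × 401.00/515.00 = 342 MW.
Second-stage efficiency η₂ = 1 − T_C/T_m = 1 − 296.15/401.00 = 0.2615, so W₂ = η₂·Q_m = 89.4 MW.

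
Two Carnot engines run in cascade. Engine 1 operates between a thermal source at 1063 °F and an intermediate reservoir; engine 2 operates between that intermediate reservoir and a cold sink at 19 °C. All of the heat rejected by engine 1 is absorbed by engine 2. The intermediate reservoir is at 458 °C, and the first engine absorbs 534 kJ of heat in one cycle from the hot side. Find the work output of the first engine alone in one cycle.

W₁ ≈ 72.5 kJ

T_H = 1063 °F → (1063 − 32) × 5/9 = 572.78 °C = 845.93 K.
T_C = 19 °C → 19 + 273.15 = 292.15 K.
T_m = 458 °C → 458 + 273.15 = 731.15 K.
First-stage efficiency η₁ = 1 − T_m/T_H = 1 − 731.15/845.93 = 0.1357.
W₁ = η₁·Q_H = 0.1357 × 534 = 72.5 kJ.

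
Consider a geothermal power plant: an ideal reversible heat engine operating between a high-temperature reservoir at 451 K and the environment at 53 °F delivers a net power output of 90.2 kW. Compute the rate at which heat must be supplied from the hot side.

Q̇_H ≈ 245 kW

T_C = 53 °F → (53 − 32) × 5/9 = 11.67 °C = 284.82 K.
The Carnot efficiency is η = 1 − T_C/T_H = 1 − 284.82/451.00 = 0.3685.
Q_H = W/η = 90.2/0.3685 = 245 kW.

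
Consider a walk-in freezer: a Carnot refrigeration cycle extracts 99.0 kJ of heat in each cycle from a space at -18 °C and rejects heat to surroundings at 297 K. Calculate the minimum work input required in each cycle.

W_in ≈ 16.2 kJ

T_C = -18 °C → -18 + 273.15 = 255.15 K.
COP_R = T_C/(T_H − T_C) = 255.15/41.85 = 6.0968.
W = Q_C/COP_R = 99.0/6.0968 = 16.2 kJ.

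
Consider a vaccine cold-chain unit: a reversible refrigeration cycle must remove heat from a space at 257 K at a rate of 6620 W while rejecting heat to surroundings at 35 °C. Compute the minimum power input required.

T_H = 35 °C → 35 + 273.15 = 308.15 K.
The reversible coefficient of performance is COP_R = T_C/(T_H − T_C) = 257.00/51.15 = 5.0244.
W = Q_C/COP_R = 6620/5.0244 = 1320 W.

Ẇ_in ≈ 1320 W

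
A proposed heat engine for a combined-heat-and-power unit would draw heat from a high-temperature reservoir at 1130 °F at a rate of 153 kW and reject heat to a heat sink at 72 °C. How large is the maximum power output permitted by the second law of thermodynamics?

T_H = 1130 °F → (1130 − 32) × 5/9 = 610.00 °C = 883.15 K.
T_C = 72 °C → 72 + 273.15 = 345.15 K.
By the Carnot theorem, η_max = 1 − T_C/T_H = 1 − 345.15/883.15 = 0.6092.
W_max = η_max · Q_H = 0.6092 × 153 = 93.2 kW.

Ẇ_max ≈ 93.2 kW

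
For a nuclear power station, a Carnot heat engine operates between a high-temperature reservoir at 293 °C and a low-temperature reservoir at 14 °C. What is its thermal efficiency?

T_H = 293 °C → 293 + 273.15 = 566.15 K.
T_C = 14 °C → 14 + 273.15 = 287.15 K.
For a reversible engine, η = 1 − T_C/T_H = 1 − 287.15/566.15 = 0.493.

η ≈ 0.493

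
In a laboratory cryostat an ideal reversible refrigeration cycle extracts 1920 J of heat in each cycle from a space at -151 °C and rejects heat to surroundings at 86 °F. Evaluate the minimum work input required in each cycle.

T_H = 86 °F → (86 − 32) × 5/9 = 30.00 °C = 303.15 K.
T_C = -151 °C → -151 + 273.15 = 122.15 K.
Carnot COP: COP_R = T_C/(T_H − T_C) = 122.15/181.00 = 0.6749.
W = Q_C/COP_R = 1920/0.6749 = 2850 J.

W_in ≈ 2850 J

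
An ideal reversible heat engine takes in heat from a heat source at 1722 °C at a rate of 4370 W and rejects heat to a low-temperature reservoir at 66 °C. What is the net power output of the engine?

T_H = 1722 °C → 1722 + 273.15 = 1995.15 K.
T_C = 66 °C → 66 + 273.15 = 339.15 K.
The Carnot efficiency is η = 1 − T_C/T_H = 1 − 339.15/1995.15 = 0.8300.
W = η·Q_H = 0.8300 × 4370 = 3630 W.

Ẇ ≈ 3630 W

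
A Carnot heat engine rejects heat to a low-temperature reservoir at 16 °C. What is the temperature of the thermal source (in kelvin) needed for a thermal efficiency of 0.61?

T_H ≈ 741.4 K

T_C = 16 °C → 16 + 273.15 = 289.15 K.
From η = 1 − T_C/T_H, solving for T_H gives T_H = T_C/(1 − η) = 289.15/(1 − 0.61) = 741.4 K.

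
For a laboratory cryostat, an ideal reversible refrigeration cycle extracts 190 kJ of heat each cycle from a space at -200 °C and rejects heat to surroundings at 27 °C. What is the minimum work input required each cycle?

W_in ≈ 590 kJ

T_H = 27 °C → 27 + 273.15 = 300.15 K.
T_C = -200 °C → -200 + 273.15 = 73.15 K.
COP_R = T_C/(T_H − T_C) = 73.15/227.00 = 0.3222.
W = Q_C/COP_R = 190/0.3222 = 590 kJ.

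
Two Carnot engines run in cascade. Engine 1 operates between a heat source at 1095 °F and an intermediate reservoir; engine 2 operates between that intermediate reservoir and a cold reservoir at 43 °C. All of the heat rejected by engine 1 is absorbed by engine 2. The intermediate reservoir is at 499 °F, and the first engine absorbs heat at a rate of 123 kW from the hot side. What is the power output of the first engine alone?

Ẇ₁ ≈ 47.2 kW

T_H = 1095 °F → (1095 − 32) × 5/9 = 590.56 °C = 863.71 K.
T_C = 43 °C → 43 + 273.15 = 316.15 K.
T_m = 499 °F → (499 − 32) × 5/9 = 259.44 °C = 532.59 K.
First-stage efficiency η₁ = 1 − T_m/T_H = 1 − 532.59/863.71 = 0.3834.
W₁ = η₁·Q_H = 0.3834 × 123 = 47.2 kW.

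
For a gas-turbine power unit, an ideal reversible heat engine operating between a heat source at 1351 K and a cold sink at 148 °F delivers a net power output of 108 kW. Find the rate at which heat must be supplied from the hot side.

Q̇_H ≈ 144 kW

T_C = 148 °F → (148 − 32) × 5/9 = 64.44 °C = 337.59 K.
For a reversible engine, η = 1 − T_C/T_H = 1 − 337.59/1351.00 = 0.7501.
Q_H = W/η = 108/0.7501 = 144 kW.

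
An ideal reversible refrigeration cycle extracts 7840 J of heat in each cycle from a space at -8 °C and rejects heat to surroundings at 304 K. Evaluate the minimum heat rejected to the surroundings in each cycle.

Q_H ≈ 8989 J

T_C = -8 °C → -8 + 273.15 = 265.15 K.
For a reversible cycle Q_H/Q_C = T_H/T_C, so Q_H = Q_C·T_H/T_C = 7840 × 304.00/265.15 = 8989 J.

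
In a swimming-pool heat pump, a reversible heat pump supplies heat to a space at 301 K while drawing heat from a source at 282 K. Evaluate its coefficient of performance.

Reversible heating COP: COP_HP = T_H/(T_H − T_C) = 301.00/(301.00 − 282.00) = 15.84.

COP_HP ≈ 15.84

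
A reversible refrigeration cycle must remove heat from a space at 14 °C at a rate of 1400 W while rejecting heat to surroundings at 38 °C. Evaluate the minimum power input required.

T_H = 38 °C → 38 + 273.15 = 311.15 K.
T_C = 14 °C → 14 + 273.15 = 287.15 K.
The reversible coefficient of performance is COP_R = T_C/(T_H − T_C) = 287.15/24.00 = 11.9646.
W = Q_C/COP_R = 1400/11.9646 = 117 W.

Ẇ_in ≈ 117 W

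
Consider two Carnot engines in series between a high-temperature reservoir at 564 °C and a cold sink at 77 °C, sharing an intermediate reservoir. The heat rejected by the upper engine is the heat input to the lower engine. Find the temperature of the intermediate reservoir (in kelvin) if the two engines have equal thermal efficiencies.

T_m ≈ 541 K

T_H = 564 °C → 564 + 273.15 = 837.15 K.
T_C = 77 °C → 77 + 273.15 = 350.15 K.
Equal efficiencies require 1 − T_m/T_H = 1 − T_C/T_m, i.e. T_m/T_H = T_C/T_m, so T_m = √(T_H·T_C) = √(837.15 × 350.15) = 541 K.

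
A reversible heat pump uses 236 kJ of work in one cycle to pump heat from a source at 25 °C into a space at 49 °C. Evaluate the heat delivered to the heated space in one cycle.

T_H = 49 °C → 49 + 273.15 = 322.15 K.
T_C = 25 °C → 25 + 273.15 = 298.15 K.
COP_HP = T_H/(T_H − T_C) = 322.15/24.00 = 13.4229.
Q_H = COP_HP · W = 13.4229 × 236 = 3170 kJ.

Q_H ≈ 3170 kJ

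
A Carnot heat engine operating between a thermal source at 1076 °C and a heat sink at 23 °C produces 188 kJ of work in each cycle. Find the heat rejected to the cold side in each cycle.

T_H = 1076 °C → 1076 + 273.15 = 1349.15 K.
T_C = 23 °C → 23 + 273.15 = 296.15 K.
Since the cycle is reversible, η = 1 − T_C/T_H = 1 − 296.15/1349.15 = 0.7805.
Since Q_C/Q_H = T_C/T_H and Q_H = W/η, Q_C = W·T_C/(T_H − T_C) = 188 × 296.15/1053.00 = 52.87 kJ.

Q_C ≈ 52.87 kJ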